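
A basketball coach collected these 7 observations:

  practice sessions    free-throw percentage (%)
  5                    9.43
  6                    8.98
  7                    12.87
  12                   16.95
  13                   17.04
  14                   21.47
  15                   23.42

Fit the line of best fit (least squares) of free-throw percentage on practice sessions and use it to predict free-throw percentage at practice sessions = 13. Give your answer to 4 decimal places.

n = 7, Σx = 72, Σy = 110.16, Σxy = 1267.92, Σx² = 844
Sxx = Σx² − (Σx)²/n = 844 − 740.571429 = 103.428571
Sxy = Σxy − (Σx)(Σy)/n = 1267.92 − 1133.074286 = 134.845714
b = Sxy/Sxx = 134.845714/103.428571 = 1.303757
a = ȳ − b·x̄ = 15.737143 − 1.303757·10.285714 = 2.327072
ŷ(13) = a + b·13 = 2.327072 + 1.303757·13 = 19.275912

19.2759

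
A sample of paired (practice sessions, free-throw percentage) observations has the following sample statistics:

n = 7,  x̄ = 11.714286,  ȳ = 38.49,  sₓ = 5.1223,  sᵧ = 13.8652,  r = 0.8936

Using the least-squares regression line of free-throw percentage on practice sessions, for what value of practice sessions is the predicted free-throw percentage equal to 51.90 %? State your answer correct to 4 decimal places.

17.2583

b = r · sᵧ/sₓ = 0.8936 · 13.8652/5.1223 = 2.418824
a = ȳ − b·x̄ = 38.49 − 2.418824·11.714286 = 10.155203
Set a + b·x = 51.90: x = (51.90 − 10.155203) / 2.418824 = 17.258302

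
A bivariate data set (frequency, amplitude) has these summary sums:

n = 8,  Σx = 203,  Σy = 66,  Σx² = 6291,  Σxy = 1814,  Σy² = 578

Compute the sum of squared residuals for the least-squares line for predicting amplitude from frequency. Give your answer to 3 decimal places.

16.489

Sxx = Σx² − (Σx)²/n = 6291 − 5151.125 = 1139.875
Sxy = Σxy − (Σx)(Σy)/n = 1814 − 1674.75 = 139.25
Syy = Σy² − (Σy)²/n = 578 − 544.5 = 33.5
b = Sxy/Sxx = 139.25/1139.875 = 0.122163
SSE = Syy − b·Sxy = 33.5 − 0.122163·139.25 = 16.488869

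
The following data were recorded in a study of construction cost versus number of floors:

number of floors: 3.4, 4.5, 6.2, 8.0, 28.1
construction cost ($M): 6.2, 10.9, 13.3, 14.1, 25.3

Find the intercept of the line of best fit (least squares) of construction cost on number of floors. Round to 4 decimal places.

n = 5, Σx = 50.2, Σy = 69.8, Σxy = 976.32, Σx² = 923.86
Sxx = Σx² − (Σx)²/n = 923.86 − 504.008 = 419.852
Sxy = Σxy − (Σx)(Σy)/n = 976.32 − 700.792 = 275.528
b = Sxy/Sxx = 275.528/419.852 = 0.656250
a = ȳ − b·x̄ = 13.96 − 0.656250·10.04 = 7.371247

7.3712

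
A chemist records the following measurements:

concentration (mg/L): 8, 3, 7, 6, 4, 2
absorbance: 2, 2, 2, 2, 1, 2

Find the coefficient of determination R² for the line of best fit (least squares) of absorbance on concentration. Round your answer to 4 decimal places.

0.0429

n = 6, Σx = 30, Σy = 11, Σxy = 56, Σx² = 178, Σy² = 21
Sxx = Σx² − (Σx)²/n = 178 − 150 = 28
Sxy = Σxy − (Σx)(Σy)/n = 56 − 55 = 1
Syy = Σy² − (Σy)²/n = 21 − 20.166667 = 0.833333
R² = Sxy²/(Sxx·Syy) = (1)²/(28·0.833333) = 0.042857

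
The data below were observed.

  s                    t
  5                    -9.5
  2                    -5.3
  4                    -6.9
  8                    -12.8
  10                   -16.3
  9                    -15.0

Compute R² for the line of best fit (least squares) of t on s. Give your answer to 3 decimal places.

0.986

n = 6, Σx = 38, Σy = -65.8, Σxy = -486.1, Σx² = 290, Σy² = 820.48
Sxx = Σx² − (Σx)²/n = 290 − 240.666667 = 49.333333
Sxy = Σxy − (Σx)(Σy)/n = -486.1 − (-416.733333) = -69.366667
Syy = Σy² − (Σy)²/n = 820.48 − 721.606667 = 98.873333
R² = Sxy²/(Sxx·Syy) = (-69.366667)²/(49.333333·98.873333) = 0.986466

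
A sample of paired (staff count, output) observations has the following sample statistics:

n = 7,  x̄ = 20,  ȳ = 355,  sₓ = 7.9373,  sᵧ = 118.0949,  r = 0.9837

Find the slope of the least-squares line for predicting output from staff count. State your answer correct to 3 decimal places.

14.636

b = r · sᵧ/sₓ = 0.9837 · 118.0949/7.9373 = 14.635953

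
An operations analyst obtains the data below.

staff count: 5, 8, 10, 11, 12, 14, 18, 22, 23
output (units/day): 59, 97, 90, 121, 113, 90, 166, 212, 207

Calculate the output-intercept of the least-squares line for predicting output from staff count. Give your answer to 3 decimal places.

n = 9, Σx = 123, Σy = 1155, Σxy = 18331, Σx² = 1987
Sxx = Σx² − (Σx)²/n = 1987 − 1681 = 306
Sxy = Σxy − (Σx)(Σy)/n = 18331 − 15785 = 2546
b = Sxy/Sxx = 2546/306 = 8.320261
a = ȳ − b·x̄ = 128.333333 − 8.320261·13.666667 = 14.623094

14.623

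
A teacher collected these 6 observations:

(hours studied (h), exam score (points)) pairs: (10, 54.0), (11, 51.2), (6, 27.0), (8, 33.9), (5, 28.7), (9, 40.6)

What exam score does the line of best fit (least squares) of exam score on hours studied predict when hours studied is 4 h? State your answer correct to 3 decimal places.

20.155

n = 6, Σx = 49, Σy = 235.4, Σxy = 2045.3, Σx² = 427
Sxx = Σx² − (Σx)²/n = 427 − 400.166667 = 26.833333
Sxy = Σxy − (Σx)(Σy)/n = 2045.3 − 1922.433333 = 122.866667
b = Sxy/Sxx = 122.866667/26.833333 = 4.578882
a = ȳ − b·x̄ = 39.233333 − 4.578882·8.166667 = 1.839130
ŷ(4) = a + b·4 = 1.839130 + 4.578882·4 = 20.154658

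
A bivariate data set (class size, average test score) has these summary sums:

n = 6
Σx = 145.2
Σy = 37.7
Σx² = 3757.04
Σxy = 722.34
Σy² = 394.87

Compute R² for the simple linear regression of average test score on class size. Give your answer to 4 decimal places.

0.9395

Sxx = Σx² − (Σx)²/n = 3757.04 − 3513.84 = 243.2
Sxy = Σxy − (Σx)(Σy)/n = 722.34 − 912.34 = -190
Syy = Σy² − (Σy)²/n = 394.87 − 236.881667 = 157.988333
R² = Sxy²/(Sxx·Syy) = (-190)²/(243.2·157.988333) = 0.939547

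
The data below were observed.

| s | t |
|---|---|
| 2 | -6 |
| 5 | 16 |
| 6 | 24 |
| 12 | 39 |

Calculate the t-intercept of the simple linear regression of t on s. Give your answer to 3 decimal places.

n = 4, Σx = 25, Σy = 73, Σxy = 680, Σx² = 209
Sxx = Σx² − (Σx)²/n = 209 − 156.25 = 52.75
Sxy = Σxy − (Σx)(Σy)/n = 680 − 456.25 = 223.75
b = Sxy/Sxx = 223.75/52.75 = 4.241706
a = ȳ − b·x̄ = 18.25 − 4.241706·6.25 = -8.260664

-8.261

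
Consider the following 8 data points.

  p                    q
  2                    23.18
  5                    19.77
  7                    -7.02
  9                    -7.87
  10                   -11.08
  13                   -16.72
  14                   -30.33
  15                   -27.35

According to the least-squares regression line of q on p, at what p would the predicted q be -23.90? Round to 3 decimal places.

n = 8, Σx = 75, Σy = -57.42, Σxy = -1137.79, Σx² = 849
Sxx = Σx² − (Σx)²/n = 849 − 703.125 = 145.875
Sxy = Σxy − (Σx)(Σy)/n = -1137.79 − (-538.3125) = -599.4775
b = Sxy/Sxx = -599.4775/145.875 = -4.109529
a = ȳ − b·x̄ = -7.1775 − (-4.109529)·9.375 = 31.349332
Set a + b·x = -23.90: x = (-23.90 − 31.349332) / (-4.109529) = 13.444201

13.444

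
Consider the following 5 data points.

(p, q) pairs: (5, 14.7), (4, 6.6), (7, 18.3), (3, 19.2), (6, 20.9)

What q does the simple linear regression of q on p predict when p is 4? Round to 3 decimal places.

14.690

n = 5, Σx = 25, Σy = 79.7, Σxy = 411, Σx² = 135
Sxx = Σx² − (Σx)²/n = 135 − 125 = 10
Sxy = Σxy − (Σx)(Σy)/n = 411 − 398.5 = 12.5
b = Sxy/Sxx = 12.5/10 = 1.25
a = ȳ − b·x̄ = 15.94 − 1.25·5 = 9.69
ŷ(4) = a + b·4 = 9.69 + 1.25·4 = 14.69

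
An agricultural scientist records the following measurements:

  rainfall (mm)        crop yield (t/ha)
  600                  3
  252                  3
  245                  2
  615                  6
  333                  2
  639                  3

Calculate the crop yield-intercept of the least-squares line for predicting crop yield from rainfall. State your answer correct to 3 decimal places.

n = 6, Σx = 2684, Σy = 19, Σxy = 9319, Σx² = 1380964
Sxx = Σx² − (Σx)²/n = 1380964 − 1200642.666667 = 180321.333333
Sxy = Σxy − (Σx)(Σy)/n = 9319 − 8499.333333 = 819.666667
b = Sxy/Sxx = 819.666667/180321.333333 = 0.004546
a = ȳ − b·x̄ = 3.166667 − 0.004546·447.333333 = 1.133273

1.133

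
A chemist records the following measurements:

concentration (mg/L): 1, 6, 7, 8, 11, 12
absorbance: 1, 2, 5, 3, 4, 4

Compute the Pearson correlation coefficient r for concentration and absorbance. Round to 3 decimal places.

0.742

n = 6, Σx = 45, Σy = 19, Σxy = 164, Σx² = 415, Σy² = 71
Sxx = Σx² − (Σx)²/n = 415 − 337.5 = 77.5
Sxy = Σxy − (Σx)(Σy)/n = 164 − 142.5 = 21.5
Syy = Σy² − (Σy)²/n = 71 − 60.166667 = 10.833333
r = Sxy/√(Sxx·Syy) = 21.5/√(839.583333) = 21.5/28.975564 = 0.742005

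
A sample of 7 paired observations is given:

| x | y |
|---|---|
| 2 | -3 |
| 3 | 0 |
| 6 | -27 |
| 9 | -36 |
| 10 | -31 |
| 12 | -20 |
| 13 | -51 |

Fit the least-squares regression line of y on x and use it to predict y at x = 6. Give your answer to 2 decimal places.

n = 7, Σx = 55, Σy = -168, Σxy = -1705, Σx² = 543
Sxx = Σx² − (Σx)²/n = 543 − 432.142857 = 110.857143
Sxy = Σxy − (Σx)(Σy)/n = -1705 − (-1320) = -385
b = Sxy/Sxx = -385/110.857143 = -3.472938
a = ȳ − b·x̄ = -24 − (-3.472938)·7.857143 = 3.287371
ŷ(6) = a + b·6 = 3.287371 + (-3.472938)·6 = -17.550258

-17.55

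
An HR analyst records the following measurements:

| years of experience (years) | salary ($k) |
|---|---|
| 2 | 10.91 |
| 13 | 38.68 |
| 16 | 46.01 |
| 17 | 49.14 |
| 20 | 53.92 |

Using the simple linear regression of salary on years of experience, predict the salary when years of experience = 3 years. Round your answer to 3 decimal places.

13.790

n = 5, Σx = 68, Σy = 198.66, Σxy = 3174.6, Σx² = 1118
Sxx = Σx² − (Σx)²/n = 1118 − 924.8 = 193.2
Sxy = Σxy − (Σx)(Σy)/n = 3174.6 − 2701.776 = 472.824
b = Sxy/Sxx = 472.824/193.2 = 2.447329
a = ȳ − b·x̄ = 39.732 − 2.447329·13.6 = 6.448323
ŷ(3) = a + b·3 = 6.448323 + 2.447329·3 = 13.790311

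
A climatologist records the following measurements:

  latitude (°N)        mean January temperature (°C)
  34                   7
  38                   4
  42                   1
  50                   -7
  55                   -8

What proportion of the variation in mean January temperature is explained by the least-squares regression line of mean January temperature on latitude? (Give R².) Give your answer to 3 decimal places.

0.976

n = 5, Σx = 219, Σy = -3, Σxy = -358, Σx² = 9889, Σy² = 179
Sxx = Σx² − (Σx)²/n = 9889 − 9592.2 = 296.8
Sxy = Σxy − (Σx)(Σy)/n = -358 − (-131.4) = -226.6
Syy = Σy² − (Σy)²/n = 179 − 1.8 = 177.2
R² = Sxy²/(Sxx·Syy) = (-226.6)²/(296.8·177.2) = 0.976320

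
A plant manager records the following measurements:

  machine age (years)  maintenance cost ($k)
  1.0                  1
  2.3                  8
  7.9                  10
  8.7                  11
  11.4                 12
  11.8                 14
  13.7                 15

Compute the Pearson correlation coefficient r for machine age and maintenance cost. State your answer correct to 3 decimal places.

0.926

n = 7, Σx = 56.8, Σy = 71, Σxy = 701.6, Σx² = 601.28, Σy² = 851
Sxx = Σx² − (Σx)²/n = 601.28 − 460.891429 = 140.388571
Sxy = Σxy − (Σx)(Σy)/n = 701.6 − 576.114286 = 125.485714
Syy = Σy² − (Σy)²/n = 851 − 720.142857 = 130.857143
r = Sxy/√(Sxx·Syy) = 125.485714/√(18370.847347) = 125.485714/135.539099 = 0.925827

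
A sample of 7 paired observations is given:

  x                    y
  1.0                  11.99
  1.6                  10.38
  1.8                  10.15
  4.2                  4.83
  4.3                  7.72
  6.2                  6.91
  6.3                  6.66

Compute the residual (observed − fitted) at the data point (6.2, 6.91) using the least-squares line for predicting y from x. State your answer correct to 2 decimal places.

n = 7, Σx = 25.4, Σy = 58.64, Σxy = 185.15, Σx² = 121.06
Sxx = Σx² − (Σx)²/n = 121.06 − 92.165714 = 28.894286
Sxy = Σxy − (Σx)(Σy)/n = 185.15 − 212.779429 = -27.629429
b = Sxy/Sxx = -27.629429/28.894286 = -0.956225
a = ȳ − b·x̄ = 8.377143 − (-0.956225)·3.628571 = 11.846872
ŷ(6.2) = 11.846872 + (-0.956225)·6.2 = 5.918279
residual = y − ŷ = 6.91 − 5.918279 = 0.991721

0.99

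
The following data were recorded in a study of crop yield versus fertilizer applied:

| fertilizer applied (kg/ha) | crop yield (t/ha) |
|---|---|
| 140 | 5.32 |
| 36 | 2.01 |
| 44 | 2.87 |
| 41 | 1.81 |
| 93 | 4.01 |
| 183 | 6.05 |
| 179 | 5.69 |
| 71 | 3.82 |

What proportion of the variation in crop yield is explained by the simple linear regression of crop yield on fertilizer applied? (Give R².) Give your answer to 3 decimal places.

0.935

n = 8, Σx = 787, Σy = 31.58, Σxy = 3787.46, Σx² = 103733, Σy² = 143.5066
Sxx = Σx² − (Σx)²/n = 103733 − 77421.125 = 26311.875
Sxy = Σxy − (Σx)(Σy)/n = 3787.46 − 3106.6825 = 680.7775
Syy = Σy² − (Σy)²/n = 143.5066 − 124.66205 = 18.84455
R² = Sxy²/(Sxx·Syy) = (680.7775)²/(26311.875·18.84455) = 0.934701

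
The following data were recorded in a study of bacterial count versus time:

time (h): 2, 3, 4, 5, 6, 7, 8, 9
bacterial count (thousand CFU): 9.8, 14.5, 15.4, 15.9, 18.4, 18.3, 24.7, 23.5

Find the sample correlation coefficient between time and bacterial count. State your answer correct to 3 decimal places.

n = 8, Σx = 44, Σy = 140.5, Σxy = 851.8, Σx² = 284, Σy² = 2632.05
Sxx = Σx² − (Σx)²/n = 284 − 242 = 42
Sxy = Σxy − (Σx)(Σy)/n = 851.8 − 772.75 = 79.05
Syy = Σy² − (Σy)²/n = 2632.05 − 2467.53125 = 164.51875
r = Sxy/√(Sxx·Syy) = 79.05/√(6909.7875) = 79.05/83.125132 = 0.950976

0.951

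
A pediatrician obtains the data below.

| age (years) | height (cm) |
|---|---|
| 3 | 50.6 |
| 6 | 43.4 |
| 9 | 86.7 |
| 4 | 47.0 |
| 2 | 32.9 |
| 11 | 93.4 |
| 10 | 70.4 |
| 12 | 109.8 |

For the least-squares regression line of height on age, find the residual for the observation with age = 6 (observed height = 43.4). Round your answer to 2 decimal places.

-15.98

n = 8, Σx = 57, Σy = 534.2, Σxy = 4495.3, Σx² = 511
Sxx = Σx² − (Σx)²/n = 511 − 406.125 = 104.875
Sxy = Σxy − (Σx)(Σy)/n = 4495.3 − 3806.175 = 689.125
b = Sxy/Sxx = 689.125/104.875 = 6.570918
a = ȳ − b·x̄ = 66.775 − 6.570918·7.125 = 19.957211
ŷ(6) = 19.957211 + 6.570918·6 = 59.382718
residual = y − ŷ = 43.4 − 59.382718 = -15.982718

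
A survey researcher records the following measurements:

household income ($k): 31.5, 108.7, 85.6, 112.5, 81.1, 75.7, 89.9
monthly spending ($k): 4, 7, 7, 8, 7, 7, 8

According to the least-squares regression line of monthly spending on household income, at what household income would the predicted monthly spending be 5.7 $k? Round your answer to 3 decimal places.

n = 7, Σx = 585, Σy = 48, Σxy = 4202.9, Σx² = 53181.26
Sxx = Σx² − (Σx)²/n = 53181.26 − 48889.285714 = 4291.974286
Sxy = Σxy − (Σx)(Σy)/n = 4202.9 − 4011.428571 = 191.471429
b = Sxy/Sxx = 191.471429/4291.974286 = 0.044612
a = ȳ − b·x̄ = 6.857143 − 0.044612·83.571429 = 3.128896
Set a + b·x = 5.7: x = (5.7 − 3.128896) / 0.044612 = 57.633212

57.633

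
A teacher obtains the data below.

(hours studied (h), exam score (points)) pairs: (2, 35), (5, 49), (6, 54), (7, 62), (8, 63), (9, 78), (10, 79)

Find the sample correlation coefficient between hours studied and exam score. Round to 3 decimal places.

n = 7, Σx = 47, Σy = 420, Σxy = 3069, Σx² = 359, Σy² = 26680
Sxx = Σx² − (Σx)²/n = 359 − 315.571429 = 43.428571
Sxy = Σxy − (Σx)(Σy)/n = 3069 − 2820 = 249
Syy = Σy² − (Σy)²/n = 26680 − 25200 = 1480
r = Sxy/√(Sxx·Syy) = 249/√(64274.285714) = 249/253.523738 = 0.982157

0.982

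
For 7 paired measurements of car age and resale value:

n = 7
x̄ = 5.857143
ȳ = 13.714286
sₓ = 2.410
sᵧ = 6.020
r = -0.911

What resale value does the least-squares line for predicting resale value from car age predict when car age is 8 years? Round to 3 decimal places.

8.838

b = r · sᵧ/sₓ = -0.911 · 6.02/2.41 = -2.275610
a = ȳ − b·x̄ = 13.714286 − (-2.275610)·5.857143 = 27.042859
ŷ(8) = a + b·8 = 27.042859 + (-2.275610)·8 = 8.837979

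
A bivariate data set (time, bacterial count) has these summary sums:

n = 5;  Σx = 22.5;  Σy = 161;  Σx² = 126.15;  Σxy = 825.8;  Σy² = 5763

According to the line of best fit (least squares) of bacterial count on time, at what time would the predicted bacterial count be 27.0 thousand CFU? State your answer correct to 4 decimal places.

3.2218

Sxx = Σx² − (Σx)²/n = 126.15 − 101.25 = 24.9
Sxy = Σxy − (Σx)(Σy)/n = 825.8 − 724.5 = 101.3
b = Sxy/Sxx = 101.3/24.9 = 4.068273
a = ȳ − b·x̄ = 32.2 − 4.068273·4.5 = 13.892771
Set a + b·x = 27.0: x = (27.0 − 13.892771) / 4.068273 = 3.221816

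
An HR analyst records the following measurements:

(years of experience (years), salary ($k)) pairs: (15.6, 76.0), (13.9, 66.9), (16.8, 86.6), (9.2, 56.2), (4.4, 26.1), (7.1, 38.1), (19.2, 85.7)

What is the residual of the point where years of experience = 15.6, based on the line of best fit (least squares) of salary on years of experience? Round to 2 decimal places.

0.03

n = 7, Σx = 86.2, Σy = 435.6, Σxy = 6118.22, Σx² = 1241.86
Sxx = Σx² − (Σx)²/n = 1241.86 − 1061.491429 = 180.368571
Sxy = Σxy − (Σx)(Σy)/n = 6118.22 − 5364.102857 = 754.117143
b = Sxy/Sxx = 754.117143/180.368571 = 4.180979
a = ȳ − b·x̄ = 62.228571 − 4.180979·12.314286 = 10.742806
ŷ(15.6) = 10.742806 + 4.180979·15.6 = 75.966073
residual = y − ŷ = 76.0 − 75.966073 = 0.033927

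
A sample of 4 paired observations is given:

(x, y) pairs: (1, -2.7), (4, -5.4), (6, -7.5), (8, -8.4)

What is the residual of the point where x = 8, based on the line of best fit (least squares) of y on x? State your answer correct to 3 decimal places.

n = 4, Σx = 19, Σy = -24, Σxy = -136.5, Σx² = 117
Sxx = Σx² − (Σx)²/n = 117 − 90.25 = 26.75
Sxy = Σxy − (Σx)(Σy)/n = -136.5 − (-114) = -22.5
b = Sxy/Sxx = -22.5/26.75 = -0.841121
a = ȳ − b·x̄ = -6 − (-0.841121)·4.75 = -2.004673
ŷ(8) = -2.004673 + (-0.841121)·8 = -8.733645
residual = y − ŷ = -8.4 − (-8.733645) = 0.333645

0.334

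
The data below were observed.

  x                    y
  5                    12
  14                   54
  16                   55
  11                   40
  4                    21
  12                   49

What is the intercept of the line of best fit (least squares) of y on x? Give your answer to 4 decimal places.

n = 6, Σx = 62, Σy = 231, Σxy = 2808, Σx² = 758
Sxx = Σx² − (Σx)²/n = 758 − 640.666667 = 117.333333
Sxy = Σxy − (Σx)(Σy)/n = 2808 − 2387 = 421
b = Sxy/Sxx = 421/117.333333 = 3.588068
a = ȳ − b·x̄ = 38.5 − 3.588068·10.333333 = 1.423295

1.4233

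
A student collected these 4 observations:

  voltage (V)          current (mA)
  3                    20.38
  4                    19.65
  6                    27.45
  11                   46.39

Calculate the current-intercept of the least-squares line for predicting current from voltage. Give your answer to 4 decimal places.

n = 4, Σx = 24, Σy = 113.87, Σxy = 814.73, Σx² = 182
Sxx = Σx² − (Σx)²/n = 182 − 144 = 38
Sxy = Σxy − (Σx)(Σy)/n = 814.73 − 683.22 = 131.51
b = Sxy/Sxx = 131.51/38 = 3.460789
a = ȳ − b·x̄ = 28.4675 − 3.460789·6 = 7.702763

7.7028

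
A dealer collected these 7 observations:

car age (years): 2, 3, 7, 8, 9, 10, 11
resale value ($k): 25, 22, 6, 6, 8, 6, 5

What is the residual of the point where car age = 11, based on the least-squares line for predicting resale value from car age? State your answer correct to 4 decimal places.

2.7923

n = 7, Σx = 50, Σy = 78, Σxy = 393, Σx² = 428
Sxx = Σx² − (Σx)²/n = 428 − 357.142857 = 70.857143
Sxy = Σxy − (Σx)(Σy)/n = 393 − 557.142857 = -164.142857
b = Sxy/Sxx = -164.142857/70.857143 = -2.316532
a = ȳ − b·x̄ = 11.142857 − (-2.316532)·7.142857 = 27.689516
ŷ(11) = 27.689516 + (-2.316532)·11 = 2.207661
residual = y − ŷ = 5 − 2.207661 = 2.792339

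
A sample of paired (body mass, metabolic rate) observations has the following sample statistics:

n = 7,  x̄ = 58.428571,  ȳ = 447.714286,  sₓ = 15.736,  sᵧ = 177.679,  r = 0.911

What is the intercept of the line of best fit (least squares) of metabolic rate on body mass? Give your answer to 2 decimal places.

-153.30

b = r · sᵧ/sₓ = 0.911 · 177.679/15.736 = 10.286322
a = ȳ − b·x̄ = 447.714286 − 10.286322·58.428571 = -153.300832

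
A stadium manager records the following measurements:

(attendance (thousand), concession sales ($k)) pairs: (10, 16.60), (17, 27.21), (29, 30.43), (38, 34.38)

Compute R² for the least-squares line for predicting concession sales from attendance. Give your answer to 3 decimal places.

0.866

n = 4, Σx = 94, Σy = 108.62, Σxy = 2817.48, Σx² = 2674, Σy² = 3123.9134
Sxx = Σx² − (Σx)²/n = 2674 − 2209 = 465
Sxy = Σxy − (Σx)(Σy)/n = 2817.48 − 2552.57 = 264.91
Syy = Σy² − (Σy)²/n = 3123.9134 − 2949.5761 = 174.3373
R² = Sxy²/(Sxx·Syy) = (264.91)²/(465·174.3373) = 0.865672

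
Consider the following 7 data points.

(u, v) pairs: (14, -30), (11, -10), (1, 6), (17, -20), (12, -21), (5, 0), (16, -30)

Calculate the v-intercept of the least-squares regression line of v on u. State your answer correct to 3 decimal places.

n = 7, Σx = 76, Σy = -105, Σxy = -1596, Σx² = 1032
Sxx = Σx² − (Σx)²/n = 1032 − 825.142857 = 206.857143
Sxy = Σxy − (Σx)(Σy)/n = -1596 − (-1140) = -456
b = Sxy/Sxx = -456/206.857143 = -2.204420
a = ȳ − b·x̄ = -15 − (-2.204420)·10.857143 = 8.933702

8.934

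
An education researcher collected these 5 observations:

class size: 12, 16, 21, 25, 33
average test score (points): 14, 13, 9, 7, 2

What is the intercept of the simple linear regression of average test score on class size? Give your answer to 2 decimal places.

n = 5, Σx = 107, Σy = 45, Σxy = 806, Σx² = 2555
Sxx = Σx² − (Σx)²/n = 2555 − 2289.8 = 265.2
Sxy = Σxy − (Σx)(Σy)/n = 806 − 963 = -157
b = Sxy/Sxx = -157/265.2 = -0.592006
a = ȳ − b·x̄ = 9 − (-0.592006)·21.4 = 21.668929

21.67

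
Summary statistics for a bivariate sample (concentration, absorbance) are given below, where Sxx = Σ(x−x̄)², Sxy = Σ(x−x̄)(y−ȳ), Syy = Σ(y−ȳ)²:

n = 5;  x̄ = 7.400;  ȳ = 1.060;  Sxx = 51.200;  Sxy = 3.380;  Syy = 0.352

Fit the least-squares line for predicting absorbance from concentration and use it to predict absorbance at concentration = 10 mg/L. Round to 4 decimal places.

b = Sxy/Sxx = 3.38/51.2 = 0.066016
a = ȳ − b·x̄ = 1.06 − 0.066016·7.4 = 0.571484
ŷ(10) = a + b·10 = 0.571484 + 0.066016·10 = 1.231641

1.2316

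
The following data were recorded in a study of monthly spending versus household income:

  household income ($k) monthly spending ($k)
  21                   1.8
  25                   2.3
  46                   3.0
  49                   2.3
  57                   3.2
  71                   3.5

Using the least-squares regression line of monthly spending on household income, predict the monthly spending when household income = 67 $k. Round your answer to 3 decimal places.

n = 6, Σx = 269, Σy = 16.1, Σxy = 776.9, Σx² = 13873
Sxx = Σx² − (Σx)²/n = 13873 − 12060.166667 = 1812.833333
Sxy = Σxy − (Σx)(Σy)/n = 776.9 − 721.816667 = 55.083333
b = Sxy/Sxx = 55.083333/1812.833333 = 0.030385
a = ȳ − b·x̄ = 2.683333 − 0.030385·44.833333 = 1.321063
ŷ(67) = a + b·67 = 1.321063 + 0.030385·67 = 3.356872

3.357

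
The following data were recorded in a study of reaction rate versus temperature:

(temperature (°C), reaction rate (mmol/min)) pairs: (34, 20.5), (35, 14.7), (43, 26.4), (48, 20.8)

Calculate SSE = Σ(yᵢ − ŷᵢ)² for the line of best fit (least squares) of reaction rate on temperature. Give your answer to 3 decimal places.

50.509

n = 4, Σx = 160, Σy = 82.4, Σxy = 3345.1, Σx² = 6534, Σy² = 1765.94
Sxx = Σx² − (Σx)²/n = 6534 − 6400 = 134
Sxy = Σxy − (Σx)(Σy)/n = 3345.1 − 3296 = 49.1
Syy = Σy² − (Σy)²/n = 1765.94 − 1697.44 = 68.5
b = Sxy/Sxx = 49.1/134 = 0.366418
SSE = Syy − b·Sxy = 68.5 − 0.366418·49.1 = 50.508881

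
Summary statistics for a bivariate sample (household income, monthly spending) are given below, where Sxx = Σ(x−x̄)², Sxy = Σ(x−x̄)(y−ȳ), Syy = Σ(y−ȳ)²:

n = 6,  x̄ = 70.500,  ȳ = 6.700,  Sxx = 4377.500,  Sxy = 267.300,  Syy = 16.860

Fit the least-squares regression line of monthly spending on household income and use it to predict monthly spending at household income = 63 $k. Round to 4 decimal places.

b = Sxy/Sxx = 267.3/4377.5 = 0.061062
a = ȳ − b·x̄ = 6.7 − 0.061062·70.5 = 2.395111
ŷ(63) = a + b·63 = 2.395111 + 0.061062·63 = 6.242033

6.2420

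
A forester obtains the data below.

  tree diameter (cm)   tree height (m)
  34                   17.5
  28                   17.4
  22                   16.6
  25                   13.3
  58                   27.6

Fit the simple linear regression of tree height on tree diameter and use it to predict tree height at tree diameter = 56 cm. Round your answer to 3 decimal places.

n = 5, Σx = 167, Σy = 92.4, Σxy = 3380.7, Σx² = 6413
Sxx = Σx² − (Σx)²/n = 6413 − 5577.8 = 835.2
Sxy = Σxy − (Σx)(Σy)/n = 3380.7 − 3086.16 = 294.54
b = Sxy/Sxx = 294.54/835.2 = 0.352658
a = ȳ − b·x̄ = 18.48 − 0.352658·33.4 = 6.701221
ŷ(56) = a + b·56 = 6.701221 + 0.352658·56 = 26.450072

26.450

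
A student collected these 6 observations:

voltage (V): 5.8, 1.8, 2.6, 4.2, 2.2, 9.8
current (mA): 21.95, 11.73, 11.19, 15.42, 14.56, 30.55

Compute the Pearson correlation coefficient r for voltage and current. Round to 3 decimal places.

0.975

n = 6, Σx = 26.4, Σy = 105.4, Σxy = 573.704, Σx² = 162.16, Σy² = 2127.684
Sxx = Σx² − (Σx)²/n = 162.16 − 116.16 = 46
Sxy = Σxy − (Σx)(Σy)/n = 573.704 − 463.76 = 109.944
Syy = Σy² − (Σy)²/n = 2127.684 − 1851.526667 = 276.157333
r = Sxy/√(Sxx·Syy) = 109.944/√(12703.237333) = 109.944/112.708639 = 0.975471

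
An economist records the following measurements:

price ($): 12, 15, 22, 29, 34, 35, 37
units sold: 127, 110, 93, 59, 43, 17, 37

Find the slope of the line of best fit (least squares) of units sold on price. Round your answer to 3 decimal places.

-3.980

n = 7, Σx = 184, Σy = 486, Σxy = 10357, Σx² = 5444
Sxx = Σx² − (Σx)²/n = 5444 − 4836.571429 = 607.428571
Sxy = Σxy − (Σx)(Σy)/n = 10357 − 12774.857143 = -2417.857143
b = Sxy/Sxx = -2417.857143/607.428571 = -3.980480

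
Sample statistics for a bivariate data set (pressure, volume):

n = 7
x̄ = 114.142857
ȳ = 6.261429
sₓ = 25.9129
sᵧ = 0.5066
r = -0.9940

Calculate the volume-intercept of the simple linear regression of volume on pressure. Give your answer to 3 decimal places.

8.480

b = r · sᵧ/sₓ = -0.994 · 0.5066/25.9129 = -0.019433
a = ȳ − b·x̄ = 6.261429 − (-0.019433)·114.142857 = 8.479545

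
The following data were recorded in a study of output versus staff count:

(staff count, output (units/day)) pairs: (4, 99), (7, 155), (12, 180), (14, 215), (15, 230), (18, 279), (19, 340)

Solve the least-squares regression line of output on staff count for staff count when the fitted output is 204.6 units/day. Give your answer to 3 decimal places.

n = 7, Σx = 89, Σy = 1498, Σxy = 21583, Σx² = 1315
Sxx = Σx² − (Σx)²/n = 1315 − 1131.571429 = 183.428571
Sxy = Σxy − (Σx)(Σy)/n = 21583 − 19046 = 2537
b = Sxy/Sxx = 2537/183.428571 = 13.830997
a = ȳ − b·x̄ = 214 − 13.830997·12.714286 = 38.148754
Set a + b·x = 204.6: x = (204.6 − 38.148754) / 13.830997 = 12.034653

12.035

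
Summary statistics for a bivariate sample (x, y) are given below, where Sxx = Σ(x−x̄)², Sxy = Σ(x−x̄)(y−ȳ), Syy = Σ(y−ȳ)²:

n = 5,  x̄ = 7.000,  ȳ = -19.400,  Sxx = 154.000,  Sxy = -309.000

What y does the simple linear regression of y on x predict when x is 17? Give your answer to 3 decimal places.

-39.465

b = Sxy/Sxx = -309/154 = -2.006494
a = ȳ − b·x̄ = -19.4 − (-2.006494)·7 = -5.354545
ŷ(17) = a + b·17 = -5.354545 + (-2.006494)·17 = -39.464935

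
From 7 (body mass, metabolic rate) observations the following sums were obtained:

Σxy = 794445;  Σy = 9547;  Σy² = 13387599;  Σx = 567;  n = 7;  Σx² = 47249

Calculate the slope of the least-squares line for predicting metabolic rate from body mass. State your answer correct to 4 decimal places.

Sxx = Σx² − (Σx)²/n = 47249 − 45927 = 1322
Sxy = Σxy − (Σx)(Σy)/n = 794445 − 773307 = 21138
b = Sxy/Sxx = 21138/1322 = 15.989410

15.9894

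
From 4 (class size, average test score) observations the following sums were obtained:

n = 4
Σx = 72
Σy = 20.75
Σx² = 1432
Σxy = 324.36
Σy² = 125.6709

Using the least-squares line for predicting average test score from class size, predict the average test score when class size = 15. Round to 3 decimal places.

6.271

Sxx = Σx² − (Σx)²/n = 1432 − 1296 = 136
Sxy = Σxy − (Σx)(Σy)/n = 324.36 − 373.5 = -49.14
b = Sxy/Sxx = -49.14/136 = -0.361324
a = ȳ − b·x̄ = 5.1875 − (-0.361324)·18 = 11.691324
ŷ(15) = a + b·15 = 11.691324 + (-0.361324)·15 = 6.271471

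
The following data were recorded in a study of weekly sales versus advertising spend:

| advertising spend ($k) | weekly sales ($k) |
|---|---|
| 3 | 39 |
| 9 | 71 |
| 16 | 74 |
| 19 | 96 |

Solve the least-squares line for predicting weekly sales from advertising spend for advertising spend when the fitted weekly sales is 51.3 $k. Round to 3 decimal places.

5.645

n = 4, Σx = 47, Σy = 280, Σxy = 3764, Σx² = 707
Sxx = Σx² − (Σx)²/n = 707 − 552.25 = 154.75
Sxy = Σxy − (Σx)(Σy)/n = 3764 − 3290 = 474
b = Sxy/Sxx = 474/154.75 = 3.063005
a = ȳ − b·x̄ = 70 − 3.063005·11.75 = 34.009693
Set a + b·x = 51.3: x = (51.3 − 34.009693) / 3.063005 = 5.644884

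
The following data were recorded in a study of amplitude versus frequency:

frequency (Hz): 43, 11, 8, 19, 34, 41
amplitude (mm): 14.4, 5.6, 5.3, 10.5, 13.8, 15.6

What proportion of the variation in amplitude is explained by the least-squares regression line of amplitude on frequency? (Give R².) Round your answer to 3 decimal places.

n = 6, Σx = 156, Σy = 65.2, Σxy = 2031.5, Σx² = 5232, Σy² = 810.86
Sxx = Σx² − (Σx)²/n = 5232 − 4056 = 1176
Sxy = Σxy − (Σx)(Σy)/n = 2031.5 − 1695.2 = 336.3
Syy = Σy² − (Σy)²/n = 810.86 − 708.506667 = 102.353333
R² = Sxy²/(Sxx·Syy) = (336.3)²/(1176·102.353333) = 0.939603

0.940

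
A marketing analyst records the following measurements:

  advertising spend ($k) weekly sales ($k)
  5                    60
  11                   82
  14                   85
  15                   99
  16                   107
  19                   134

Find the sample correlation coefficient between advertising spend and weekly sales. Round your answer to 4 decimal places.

0.9423

n = 6, Σx = 80, Σy = 567, Σxy = 8135, Σx² = 1184, Σy² = 56755
Sxx = Σx² − (Σx)²/n = 1184 − 1066.666667 = 117.333333
Sxy = Σxy − (Σx)(Σy)/n = 8135 − 7560 = 575
Syy = Σy² − (Σy)²/n = 56755 − 53581.5 = 3173.5
r = Sxy/√(Sxx·Syy) = 575/√(372357.333333) = 575/610.210893 = 0.942297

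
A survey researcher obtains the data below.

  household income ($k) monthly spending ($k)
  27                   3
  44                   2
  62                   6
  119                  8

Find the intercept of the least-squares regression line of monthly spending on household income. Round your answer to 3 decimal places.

0.860

n = 4, Σx = 252, Σy = 19, Σxy = 1493, Σx² = 20670
Sxx = Σx² − (Σx)²/n = 20670 − 15876 = 4794
Sxy = Σxy − (Σx)(Σy)/n = 1493 − 1197 = 296
b = Sxy/Sxx = 296/4794 = 0.061744
a = ȳ − b·x̄ = 4.75 − 0.061744·63 = 0.860138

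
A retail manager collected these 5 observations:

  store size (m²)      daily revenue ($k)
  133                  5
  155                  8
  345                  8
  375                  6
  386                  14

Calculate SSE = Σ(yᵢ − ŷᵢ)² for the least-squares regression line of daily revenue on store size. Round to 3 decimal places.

n = 5, Σx = 1394, Σy = 41, Σxy = 12319, Σx² = 450360, Σy² = 385
Sxx = Σx² − (Σx)²/n = 450360 − 388647.2 = 61712.8
Sxy = Σxy − (Σx)(Σy)/n = 12319 − 11430.8 = 888.2
Syy = Σy² − (Σy)²/n = 385 − 336.2 = 48.8
b = Sxy/Sxx = 888.2/61712.8 = 0.014392
SSE = Syy − b·Sxy = 48.8 − 0.014392·888.2 = 36.016603

36.017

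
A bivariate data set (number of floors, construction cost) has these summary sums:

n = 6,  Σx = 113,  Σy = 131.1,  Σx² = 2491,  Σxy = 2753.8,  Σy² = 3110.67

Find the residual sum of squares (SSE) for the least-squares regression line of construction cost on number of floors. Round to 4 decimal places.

Sxx = Σx² − (Σx)²/n = 2491 − 2128.166667 = 362.833333
Sxy = Σxy − (Σx)(Σy)/n = 2753.8 − 2469.05 = 284.75
Syy = Σy² − (Σy)²/n = 3110.67 − 2864.535 = 246.135
b = Sxy/Sxx = 284.75/362.833333 = 0.784796
SSE = Syy − b·Sxy = 246.135 − 0.784796·284.75 = 22.664456

22.6645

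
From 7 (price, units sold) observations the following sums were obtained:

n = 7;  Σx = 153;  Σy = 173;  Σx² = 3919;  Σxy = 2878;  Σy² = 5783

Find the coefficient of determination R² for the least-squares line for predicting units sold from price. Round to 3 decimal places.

Sxx = Σx² − (Σx)²/n = 3919 − 3344.142857 = 574.857143
Sxy = Σxy − (Σx)(Σy)/n = 2878 − 3781.285714 = -903.285714
Syy = Σy² − (Σy)²/n = 5783 − 4275.571429 = 1507.428571
R² = Sxy²/(Sxx·Syy) = (-903.285714)²/(574.857143·1507.428571) = 0.941572

0.942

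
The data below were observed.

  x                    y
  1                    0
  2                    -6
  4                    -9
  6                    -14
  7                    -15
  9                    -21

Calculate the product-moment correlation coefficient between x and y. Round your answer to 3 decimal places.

n = 6, Σx = 29, Σy = -65, Σxy = -426, Σx² = 187, Σy² = 979
Sxx = Σx² − (Σx)²/n = 187 − 140.166667 = 46.833333
Sxy = Σxy − (Σx)(Σy)/n = -426 − (-314.166667) = -111.833333
Syy = Σy² − (Σy)²/n = 979 − 704.166667 = 274.833333
r = Sxy/√(Sxx·Syy) = -111.833333/√(12871.361111) = -111.833333/113.452021 = -0.985732

-0.986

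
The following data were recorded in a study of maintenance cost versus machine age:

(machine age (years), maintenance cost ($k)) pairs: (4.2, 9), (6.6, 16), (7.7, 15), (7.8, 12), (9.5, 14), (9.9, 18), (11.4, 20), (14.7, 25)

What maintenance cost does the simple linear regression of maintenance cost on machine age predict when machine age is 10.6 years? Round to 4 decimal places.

n = 8, Σx = 71.8, Σy = 129, Σxy = 1259.2, Σx² = 715.64
Sxx = Σx² − (Σx)²/n = 715.64 − 644.405 = 71.235
Sxy = Σxy − (Σx)(Σy)/n = 1259.2 − 1157.775 = 101.425
b = Sxy/Sxx = 101.425/71.235 = 1.423809
a = ȳ − b·x̄ = 16.125 − 1.423809·8.975 = 3.346319
ŷ(10.6) = a + b·10.6 = 3.346319 + 1.423809·10.6 = 18.438689

18.4387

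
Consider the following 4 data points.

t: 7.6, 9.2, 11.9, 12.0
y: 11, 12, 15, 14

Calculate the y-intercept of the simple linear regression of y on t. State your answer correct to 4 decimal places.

4.6475

n = 4, Σx = 40.7, Σy = 52, Σxy = 540.5, Σx² = 428.01
Sxx = Σx² − (Σx)²/n = 428.01 − 414.1225 = 13.8875
Sxy = Σxy − (Σx)(Σy)/n = 540.5 − 529.1 = 11.4
b = Sxy/Sxx = 11.4/13.8875 = 0.820882
a = ȳ − b·x̄ = 13 − 0.820882·10.175 = 4.647525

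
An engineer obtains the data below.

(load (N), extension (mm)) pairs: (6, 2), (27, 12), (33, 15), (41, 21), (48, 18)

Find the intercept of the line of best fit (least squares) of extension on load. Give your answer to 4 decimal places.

0.1687

n = 5, Σx = 155, Σy = 68, Σxy = 2556, Σx² = 5839
Sxx = Σx² − (Σx)²/n = 5839 − 4805 = 1034
Sxy = Σxy − (Σx)(Σy)/n = 2556 − 2108 = 448
b = Sxy/Sxx = 448/1034 = 0.433269
a = ȳ − b·x̄ = 13.6 − 0.433269·31 = 0.168665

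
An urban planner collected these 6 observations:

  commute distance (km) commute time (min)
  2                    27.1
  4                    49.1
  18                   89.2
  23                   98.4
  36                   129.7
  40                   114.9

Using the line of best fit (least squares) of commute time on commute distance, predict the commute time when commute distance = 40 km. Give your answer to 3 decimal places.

131.039

n = 6, Σx = 123, Σy = 508.4, Σxy = 13384.6, Σx² = 3769
Sxx = Σx² − (Σx)²/n = 3769 − 2521.5 = 1247.5
Sxy = Σxy − (Σx)(Σy)/n = 13384.6 − 10422.2 = 2962.4
b = Sxy/Sxx = 2962.4/1247.5 = 2.374669
a = ȳ − b·x̄ = 84.733333 − 2.374669·20.5 = 36.052612
ŷ(40) = a + b·40 = 36.052612 + 2.374669·40 = 131.039385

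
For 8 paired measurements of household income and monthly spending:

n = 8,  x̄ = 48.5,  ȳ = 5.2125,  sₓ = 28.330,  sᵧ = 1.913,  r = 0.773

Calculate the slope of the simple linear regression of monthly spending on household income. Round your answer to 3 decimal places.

b = r · sᵧ/sₓ = 0.773 · 1.913/28.33 = 0.052197

0.052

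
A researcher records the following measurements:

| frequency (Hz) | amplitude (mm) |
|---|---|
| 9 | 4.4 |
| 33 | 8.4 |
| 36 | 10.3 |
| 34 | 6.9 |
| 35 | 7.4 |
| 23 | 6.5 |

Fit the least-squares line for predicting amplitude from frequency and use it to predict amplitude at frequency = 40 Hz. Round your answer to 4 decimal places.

n = 6, Σx = 170, Σy = 43.9, Σxy = 1330.7, Σx² = 5376
Sxx = Σx² − (Σx)²/n = 5376 − 4816.666667 = 559.333333
Sxy = Σxy − (Σx)(Σy)/n = 1330.7 − 1243.833333 = 86.866667
b = Sxy/Sxx = 86.866667/559.333333 = 0.155304
a = ȳ − b·x̄ = 7.316667 − 0.155304·28.333333 = 2.916389
ŷ(40) = a + b·40 = 2.916389 + 0.155304·40 = 9.128546

9.1285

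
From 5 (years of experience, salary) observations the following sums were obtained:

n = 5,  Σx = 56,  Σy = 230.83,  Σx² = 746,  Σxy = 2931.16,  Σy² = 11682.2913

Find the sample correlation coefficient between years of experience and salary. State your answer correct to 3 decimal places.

Sxx = Σx² − (Σx)²/n = 746 − 627.2 = 118.8
Sxy = Σxy − (Σx)(Σy)/n = 2931.16 − 2585.296 = 345.864
Syy = Σy² − (Σy)²/n = 11682.2913 − 10656.49778 = 1025.79352
r = Sxy/√(Sxx·Syy) = 345.864/√(121864.270176) = 345.864/349.090633 = 0.990757

0.991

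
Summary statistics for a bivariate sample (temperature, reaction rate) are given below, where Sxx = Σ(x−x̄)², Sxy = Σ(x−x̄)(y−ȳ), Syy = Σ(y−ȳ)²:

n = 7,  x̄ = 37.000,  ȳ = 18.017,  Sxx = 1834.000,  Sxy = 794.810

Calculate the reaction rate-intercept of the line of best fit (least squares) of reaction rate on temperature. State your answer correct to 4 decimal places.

1.9821

b = Sxy/Sxx = 794.81/1834 = 0.433375
a = ȳ − b·x̄ = 18.017 − 0.433375·37 = 1.982120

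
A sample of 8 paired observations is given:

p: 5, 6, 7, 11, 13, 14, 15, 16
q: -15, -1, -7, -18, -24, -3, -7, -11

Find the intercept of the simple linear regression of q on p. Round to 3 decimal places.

-8.444

n = 8, Σx = 87, Σy = -86, Σxy = -963, Σx² = 1077
Sxx = Σx² − (Σx)²/n = 1077 − 946.125 = 130.875
Sxy = Σxy − (Σx)(Σy)/n = -963 − (-935.25) = -27.75
b = Sxy/Sxx = -27.75/130.875 = -0.212034
a = ȳ − b·x̄ = -10.75 − (-0.212034)·10.875 = -8.444126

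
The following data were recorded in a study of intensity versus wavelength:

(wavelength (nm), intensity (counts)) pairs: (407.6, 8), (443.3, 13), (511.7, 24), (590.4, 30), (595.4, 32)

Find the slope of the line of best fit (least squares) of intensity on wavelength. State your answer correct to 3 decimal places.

n = 5, Σx = 2548.4, Σy = 107, Σxy = 58069.3, Σx² = 1327562.86
Sxx = Σx² − (Σx)²/n = 1327562.86 − 1298868.512 = 28694.348
Sxy = Σxy − (Σx)(Σy)/n = 58069.3 − 54535.76 = 3533.54
b = Sxy/Sxx = 3533.54/28694.348 = 0.123144

0.123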